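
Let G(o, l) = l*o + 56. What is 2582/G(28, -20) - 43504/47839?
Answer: -72723157/12055428 ≈ -6.0324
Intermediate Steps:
G(o, l) = 56 + l*o
2582/G(28, -20) - 43504/47839 = 2582/(56 - 20*28) - 43504/47839 = 2582/(56 - 560) - 43504*1/47839 = 2582/(-504) - 43504/47839 = 2582*(-1/504) - 43504/47839 = -1291/252 - 43504/47839 = -72723157/12055428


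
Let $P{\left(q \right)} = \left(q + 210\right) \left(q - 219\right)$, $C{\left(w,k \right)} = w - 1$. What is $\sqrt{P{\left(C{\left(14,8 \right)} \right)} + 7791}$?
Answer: $i \sqrt{38147} \approx 195.31 i$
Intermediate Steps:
$C{\left(w,k \right)} = -1 + w$
$P{\left(q \right)} = \left(-219 + q\right) \left(210 + q\right)$ ($P{\left(q \right)} = \left(210 + q\right) \left(-219 + q\right) = \left(-219 + q\right) \left(210 + q\right)$)
$\sqrt{P{\left(C{\left(14,8 \right)} \right)} + 7791} = \sqrt{\left(-45990 + \left(-1 + 14\right)^{2} - 9 \left(-1 + 14\right)\right) + 7791} = \sqrt{\left(-45990 + 13^{2} - 117\right) + 7791} = \sqrt{\left(-45990 + 169 - 117\right) + 7791} = \sqrt{-45938 + 7791} = \sqrt{-38147} = i \sqrt{38147}$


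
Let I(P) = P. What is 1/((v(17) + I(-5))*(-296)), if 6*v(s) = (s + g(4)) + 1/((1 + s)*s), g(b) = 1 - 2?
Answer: 459/316942 ≈ 0.0014482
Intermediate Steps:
g(b) = -1
v(s) = -1/6 + s/6 + 1/(6*s*(1 + s)) (v(s) = ((s - 1) + 1/((1 + s)*s))/6 = ((-1 + s) + 1/(s*(1 + s)))/6 = (-1 + s + 1/(s*(1 + s)))/6 = -1/6 + s/6 + 1/(6*s*(1 + s)))
1/((v(17) + I(-5))*(-296)) = 1/(((1/6)*(1 + 17**3 - 1*17)/(17*(1 + 17)) - 5)*(-296)) = 1/(((1/6)*(1/17)*(1 + 4913 - 17)/18 - 5)*(-296)) = 1/(((1/6)*(1/17)*(1/18)*4897 - 5)*(-296)) = 1/((4897/1836 - 5)*(-296)) = 1/(-4283/1836*(-296)) = 1/(316942/459) = 459/316942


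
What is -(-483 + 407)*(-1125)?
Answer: -85500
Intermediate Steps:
-(-483 + 407)*(-1125) = -(-76)*(-1125) = -1*85500 = -85500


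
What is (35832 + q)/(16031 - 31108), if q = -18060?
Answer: -17772/15077 ≈ -1.1787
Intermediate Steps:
(35832 + q)/(16031 - 31108) = (35832 - 18060)/(16031 - 31108) = 17772/(-15077) = 17772*(-1/15077) = -17772/15077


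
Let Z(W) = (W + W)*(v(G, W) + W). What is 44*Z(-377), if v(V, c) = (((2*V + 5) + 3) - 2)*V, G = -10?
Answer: 7862712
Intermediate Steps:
v(V, c) = V*(6 + 2*V) (v(V, c) = (((5 + 2*V) + 3) - 2)*V = ((8 + 2*V) - 2)*V = (6 + 2*V)*V = V*(6 + 2*V))
Z(W) = 2*W*(140 + W) (Z(W) = (W + W)*(2*(-10)*(3 - 10) + W) = (2*W)*(2*(-10)*(-7) + W) = (2*W)*(140 + W) = 2*W*(140 + W))
44*Z(-377) = 44*(2*(-377)*(140 - 377)) = 44*(2*(-377)*(-237)) = 44*178698 = 7862712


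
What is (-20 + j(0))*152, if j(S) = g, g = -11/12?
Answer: -9538/3 ≈ -3179.3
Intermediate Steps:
g = -11/12 (g = -11*1/12 = -11/12 ≈ -0.91667)
j(S) = -11/12
(-20 + j(0))*152 = (-20 - 11/12)*152 = -251/12*152 = -9538/3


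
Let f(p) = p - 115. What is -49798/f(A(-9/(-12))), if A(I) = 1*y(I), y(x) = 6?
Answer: 49798/109 ≈ 456.86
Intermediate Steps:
A(I) = 6 (A(I) = 1*6 = 6)
f(p) = -115 + p
-49798/f(A(-9/(-12))) = -49798/(-115 + 6) = -49798/(-109) = -49798*(-1/109) = 49798/109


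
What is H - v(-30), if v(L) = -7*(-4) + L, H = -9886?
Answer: -9884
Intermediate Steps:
v(L) = 28 + L
H - v(-30) = -9886 - (28 - 30) = -9886 - 1*(-2) = -9886 + 2 = -9884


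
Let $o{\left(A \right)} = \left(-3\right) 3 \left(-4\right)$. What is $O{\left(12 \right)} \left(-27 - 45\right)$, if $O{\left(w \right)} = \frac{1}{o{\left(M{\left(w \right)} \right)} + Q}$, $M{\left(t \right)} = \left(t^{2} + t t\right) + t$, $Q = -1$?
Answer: $- \frac{72}{35} \approx -2.0571$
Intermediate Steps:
$M{\left(t \right)} = t + 2 t^{2}$ ($M{\left(t \right)} = \left(t^{2} + t^{2}\right) + t = 2 t^{2} + t = t + 2 t^{2}$)
$o{\left(A \right)} = 36$ ($o{\left(A \right)} = \left(-9\right) \left(-4\right) = 36$)
$O{\left(w \right)} = \frac{1}{35}$ ($O{\left(w \right)} = \frac{1}{36 - 1} = \frac{1}{35}$)
$O{\left(12 \right)} \left(-27 - 45\right) = \frac{-27 - 45}{35} = \frac{1}{35} \left(-72\right) = - \frac{72}{35}$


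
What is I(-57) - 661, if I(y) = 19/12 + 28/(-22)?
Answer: -87211/132 ≈ -660.69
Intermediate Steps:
I(y) = 41/132 (I(y) = 19*(1/12) + 28*(-1/22) = 19/12 - 14/11 = 41/132)
I(-57) - 661 = 41/132 - 661 = -87211/132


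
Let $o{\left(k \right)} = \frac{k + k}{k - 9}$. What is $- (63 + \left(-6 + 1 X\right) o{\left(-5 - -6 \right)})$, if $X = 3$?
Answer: $- \frac{255}{4} \approx -63.75$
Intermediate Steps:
$o{\left(k \right)} = \frac{2 k}{-9 + k}$
$- (63 + \left(-6 + 1 X\right) o{\left(-5 - -6 \right)}) = - (63 + \left(-6 + 1 \cdot 3\right) \frac{2 \left(-5 - -6\right)}{-9 - -1}) = - (63 + \left(-6 + 3\right) \frac{2 \left(-5 + 6\right)}{-9 + \left(-5 + 6\right)}) = - (63 - 3 \cdot 2 \cdot 1 \frac{1}{-9 + 1}) = - (63 - 3 \cdot 2 \cdot 1 \frac{1}{-8}) = - (63 - 3 \cdot 2 \cdot 1 \left(- \frac{1}{8}\right)) = - (63 - - \frac{3}{4}) = - (63 + \frac{3}{4}) = \left(-1\right) \frac{255}{4} = - \frac{255}{4}$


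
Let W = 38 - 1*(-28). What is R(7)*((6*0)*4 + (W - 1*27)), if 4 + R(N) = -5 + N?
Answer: -78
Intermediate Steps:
R(N) = -9 + N (R(N) = -4 + (-5 + N) = -9 + N)
W = 66 (W = 38 + 28 = 66)
R(7)*((6*0)*4 + (W - 1*27)) = (-9 + 7)*((6*0)*4 + (66 - 1*27)) = -2*(0*4 + (66 - 27)) = -2*(0 + 39) = -2*39 = -78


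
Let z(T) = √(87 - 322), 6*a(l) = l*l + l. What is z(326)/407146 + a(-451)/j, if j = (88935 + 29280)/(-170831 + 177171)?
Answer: 14296700/7881 + I*√235/407146 ≈ 1814.1 + 3.7652e-5*I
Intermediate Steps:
a(l) = l/6 + l²/6 (a(l) = (l*l + l)/6 = (l² + l)/6 = (l + l²)/6 = l/6 + l²/6)
z(T) = I*√235 (z(T) = √(-235) = I*√235)
j = 23643/1268 (j = 118215/6340 = 118215*(1/6340) = 23643/1268 ≈ 18.646)
z(326)/407146 + a(-451)/j = (I*√235)/407146 + ((⅙)*(-451)*(1 - 451))/(23643/1268) = (I*√235)*(1/407146) + ((⅙)*(-451)*(-450))*(1268/23643) = I*√235/407146 + 33825*(1268/23643) = I*√235/407146 + 14296700/7881 = 14296700/7881 + I*√235/407146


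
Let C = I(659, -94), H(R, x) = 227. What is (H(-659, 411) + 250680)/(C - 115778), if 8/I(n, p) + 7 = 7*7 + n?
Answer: -175885807/81160370 ≈ -2.1671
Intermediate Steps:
I(n, p) = 8/(42 + n) (I(n, p) = 8/(-7 + (7*7 + n)) = 8/(-7 + (49 + n)) = 8/(42 + n))
C = 8/701 (C = 8/(42 + 659) = 8/701 ≈ 0.011412)
(H(-659, 411) + 250680)/(C - 115778) = (227 + 250680)/(8/701 - 115778) = 250907/(-81160370/701) = 250907*(-701/81160370) = -175885807/81160370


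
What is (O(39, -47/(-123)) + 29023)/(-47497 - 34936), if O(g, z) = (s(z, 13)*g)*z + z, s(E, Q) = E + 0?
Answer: -146393633/415709619 ≈ -0.35215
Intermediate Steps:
s(E, Q) = E
O(g, z) = z + g*z² (O(g, z) = (z*g)*z + z = (g*z)*z + z = g*z² + z = z + g*z²)
(O(39, -47/(-123)) + 29023)/(-47497 - 34936) = ((-47/(-123))*(1 + 39*(-47/(-123))) + 29023)/(-47497 - 34936) = ((-47*(-1/123))*(1 + 39*(-47*(-1/123))) + 29023)/(-82433) = (47*(1 + 39*(47/123))/123 + 29023)*(-1/82433) = (47*(1 + 611/41)/123 + 29023)*(-1/82433) = ((47/123)*(652/41) + 29023)*(-1/82433) = (30644/5043 + 29023)*(-1/82433) = (146393633/5043)*(-1/82433) = -146393633/415709619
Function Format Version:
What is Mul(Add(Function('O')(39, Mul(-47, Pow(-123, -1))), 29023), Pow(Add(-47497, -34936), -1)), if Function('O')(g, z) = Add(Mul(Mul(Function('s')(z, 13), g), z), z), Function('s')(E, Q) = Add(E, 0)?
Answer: Rational(-146393633, 415709619) ≈ -0.35215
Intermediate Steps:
Function('s')(E, Q) = E
Function('O')(g, z) = Add(z, Mul(g, Pow(z, 2))) (Function('O')(g, z) = Add(Mul(Mul(z, g), z), z) = Add(Mul(Mul(g, z), z), z) = Add(Mul(g, Pow(z, 2)), z) = Add(z, Mul(g, Pow(z, 2))))
Mul(Add(Function('O')(39, Mul(-47, Pow(-123, -1))), 29023), Pow(Add(-47497, -34936), -1)) = Mul(Add(Mul(Mul(-47, Pow(-123, -1)), Add(1, Mul(39, Mul(-47, Pow(-123, -1))))), 29023), Pow(Add(-47497, -34936), -1)) = Mul(Add(Mul(Mul(-47, Rational(-1, 123)), Add(1, Mul(39, Mul(-47, Rational(-1, 123))))), 29023), Pow(-82433, -1)) = Mul(Add(Mul(Rational(47, 123), Add(1, Mul(39, Rational(47, 123)))), 29023), Rational(-1, 82433)) = Mul(Add(Mul(Rational(47, 123), Add(1, Rational(611, 41))), 29023), Rational(-1, 82433)) = Mul(Add(Mul(Rational(47, 123), Rational(652, 41)), 29023), Rational(-1, 82433)) = Mul(Add(Rational(30644, 5043), 29023), Rational(-1, 82433)) = Mul(Rational(146393633, 5043), Rational(-1, 82433)) = Rational(-146393633, 415709619)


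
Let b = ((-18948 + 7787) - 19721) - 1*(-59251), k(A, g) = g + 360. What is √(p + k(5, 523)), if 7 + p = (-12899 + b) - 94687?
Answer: I*√78341 ≈ 279.89*I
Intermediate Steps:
k(A, g) = 360 + g
b = 28369 (b = (-11161 - 19721) + 59251 = -30882 + 59251 = 28369)
p = -79224 (p = -7 + ((-12899 + 28369) - 94687) = -7 + (15470 - 94687) = -7 - 79217 = -79224)
√(p + k(5, 523)) = √(-79224 + (360 + 523)) = √(-79224 + 883) = √(-78341) = I*√78341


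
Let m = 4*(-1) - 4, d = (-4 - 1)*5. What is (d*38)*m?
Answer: 7600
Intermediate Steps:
d = -25 (d = -5*5 = -25)
m = -8 (m = -4 - 4 = -8)
(d*38)*m = -25*38*(-8) = -950*(-8) = 7600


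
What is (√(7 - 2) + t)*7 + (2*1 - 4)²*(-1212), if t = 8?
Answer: -4792 + 7*√5 ≈ -4776.3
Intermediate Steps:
(√(7 - 2) + t)*7 + (2*1 - 4)²*(-1212) = (√(7 - 2) + 8)*7 + (2*1 - 4)²*(-1212) = (√5 + 8)*7 + (2 - 4)²*(-1212) = (8 + √5)*7 + (-2)²*(-1212) = (56 + 7*√5) + 4*(-1212) = (56 + 7*√5) - 4848 = -4792 + 7*√5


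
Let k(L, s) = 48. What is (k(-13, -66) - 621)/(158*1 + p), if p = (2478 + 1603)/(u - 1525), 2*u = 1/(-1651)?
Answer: -2885370723/782141596 ≈ -3.6891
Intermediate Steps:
u = -1/3302 (u = (½)/(-1651) = (½)*(-1/1651) = -1/3302 ≈ -0.00030285)
p = -13475462/5035551 (p = (2478 + 1603)/(-1/3302 - 1525) = 4081/(-5035551/3302) = 4081*(-3302/5035551) = -13475462/5035551 ≈ -2.6761)
(k(-13, -66) - 621)/(158*1 + p) = (48 - 621)/(158*1 - 13475462/5035551) = -573/(158 - 13475462/5035551) = -573/782141596/5035551 = -573*5035551/782141596 = -2885370723/782141596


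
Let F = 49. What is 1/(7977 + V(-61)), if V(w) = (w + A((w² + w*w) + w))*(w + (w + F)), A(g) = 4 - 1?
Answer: 1/12211 ≈ 8.1893e-5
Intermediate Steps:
A(g) = 3
V(w) = (3 + w)*(49 + 2*w) (V(w) = (w + 3)*(w + (w + 49)) = (3 + w)*(w + (49 + w)) = (3 + w)*(49 + 2*w))
1/(7977 + V(-61)) = 1/(7977 + (147 + 2*(-61)² + 55*(-61))) = 1/(7977 + (147 + 2*3721 - 3355)) = 1/(7977 + (147 + 7442 - 3355)) = 1/(7977 + 4234) = 1/12211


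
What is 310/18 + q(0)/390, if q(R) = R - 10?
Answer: 2012/117 ≈ 17.197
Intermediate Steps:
q(R) = -10 + R
310/18 + q(0)/390 = 310/18 + (-10 + 0)/390 = 310*(1/18) - 10*1/390 = 155/9 - 1/39 = 2012/117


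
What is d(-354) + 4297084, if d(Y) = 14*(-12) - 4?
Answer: 4296912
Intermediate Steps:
d(Y) = -172 (d(Y) = -168 - 4 = -172)
d(-354) + 4297084 = -172 + 4297084 = 4296912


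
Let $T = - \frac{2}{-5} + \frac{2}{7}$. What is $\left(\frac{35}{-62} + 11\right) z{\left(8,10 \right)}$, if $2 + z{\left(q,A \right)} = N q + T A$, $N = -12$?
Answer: $- \frac{206393}{217} \approx -951.12$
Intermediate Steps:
$T = \frac{24}{35}$ ($T = \left(-2\right) \left(- \frac{1}{5}\right) + 2 \cdot \frac{1}{7} = \frac{2}{5} + \frac{2}{7} = \frac{24}{35} \approx 0.68571$)
$z{\left(q,A \right)} = -2 - 12 q + \frac{24 A}{35}$ ($z{\left(q,A \right)} = -2 + \left(- 12 q + \frac{24 A}{35}\right) = -2 - 12 q + \frac{24 A}{35}$)
$\left(\frac{35}{-62} + 11\right) z{\left(8,10 \right)} = \left(\frac{35}{-62} + 11\right) \left(-2 - 96 + \frac{24}{35} \cdot 10\right) = \left(35 \left(- \frac{1}{62}\right) + 11\right) \left(-2 - 96 + \frac{48}{7}\right) = \left(- \frac{35}{62} + 11\right) \left(- \frac{638}{7}\right) = \frac{647}{62} \left(- \frac{638}{7}\right) = - \frac{206393}{217}$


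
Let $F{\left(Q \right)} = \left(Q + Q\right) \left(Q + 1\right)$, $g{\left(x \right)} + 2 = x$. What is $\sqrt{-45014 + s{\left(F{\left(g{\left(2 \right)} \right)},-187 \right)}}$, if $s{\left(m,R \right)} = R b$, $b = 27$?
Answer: $i \sqrt{50063} \approx 223.75 i$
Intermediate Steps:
$g{\left(x \right)} = -2 + x$
$F{\left(Q \right)} = 2 Q \left(1 + Q\right)$
$s{\left(m,R \right)} = 27 R$ ($s{\left(m,R \right)} = R 27 = 27 R$)
$\sqrt{-45014 + s{\left(F{\left(g{\left(2 \right)} \right)},-187 \right)}} = \sqrt{-45014 + 27 \left(-187\right)} = \sqrt{-45014 - 5049} = \sqrt{-50063} = i \sqrt{50063}$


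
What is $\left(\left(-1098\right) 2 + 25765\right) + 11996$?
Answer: $35565$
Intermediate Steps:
$\left(\left(-1098\right) 2 + 25765\right) + 11996 = \left(-2196 + 25765\right) + 11996 = 23569 + 11996 = 35565$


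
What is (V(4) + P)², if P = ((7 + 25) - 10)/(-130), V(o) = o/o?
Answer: 2916/4225 ≈ 0.69018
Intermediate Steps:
V(o) = 1
P = -11/65 (P = (32 - 10)*(-1/130) = 22*(-1/130) = -11/65 ≈ -0.16923)
(V(4) + P)² = (1 - 11/65)² = (54/65)² = 2916/4225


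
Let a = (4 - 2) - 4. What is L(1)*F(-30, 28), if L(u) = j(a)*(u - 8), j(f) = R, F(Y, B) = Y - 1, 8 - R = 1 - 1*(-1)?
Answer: 1302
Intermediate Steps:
a = -2 (a = 2 - 4 = -2)
R = 6 (R = 8 - (1 - 1*(-1)) = 8 - (1 + 1) = 8 - 1*2 = 8 - 2 = 6)
F(Y, B) = -1 + Y
j(f) = 6
L(u) = -48 + 6*u (L(u) = 6*(u - 8) = 6*(-8 + u) = -48 + 6*u)
L(1)*F(-30, 28) = (-48 + 6*1)*(-1 - 30) = (-48 + 6)*(-31) = -42*(-31) = 1302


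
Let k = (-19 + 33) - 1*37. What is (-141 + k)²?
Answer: 26896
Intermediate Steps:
k = -23 (k = 14 - 37 = -23)
(-141 + k)² = (-141 - 23)² = (-164)² = 26896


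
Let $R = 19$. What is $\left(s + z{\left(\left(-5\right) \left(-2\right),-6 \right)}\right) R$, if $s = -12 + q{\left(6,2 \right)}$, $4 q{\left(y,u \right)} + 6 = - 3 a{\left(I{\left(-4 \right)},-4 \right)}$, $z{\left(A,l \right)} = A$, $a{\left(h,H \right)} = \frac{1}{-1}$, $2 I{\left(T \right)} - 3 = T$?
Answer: $- \frac{209}{4} \approx -52.25$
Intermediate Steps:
$I{\left(T \right)} = \frac{3}{2} + \frac{T}{2}$
$a{\left(h,H \right)} = -1$
$q{\left(y,u \right)} = - \frac{3}{4}$ ($q{\left(y,u \right)} = - \frac{3}{2} + \frac{\left(-3\right) \left(-1\right)}{4} = - \frac{3}{2} + \frac{1}{4} \cdot 3 = - \frac{3}{2} + \frac{3}{4} = - \frac{3}{4}$)
$s = - \frac{51}{4}$ ($s = -12 - \frac{3}{4} = - \frac{51}{4} \approx -12.75$)
$\left(s + z{\left(\left(-5\right) \left(-2\right),-6 \right)}\right) R = \left(- \frac{51}{4} - -10\right) 19 = \left(- \frac{51}{4} + 10\right) 19 = \left(- \frac{11}{4}\right) 19 = - \frac{209}{4}$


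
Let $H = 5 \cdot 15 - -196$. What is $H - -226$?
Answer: $497$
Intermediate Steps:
$H = 271$ ($H = 75 + 196 = 271$)
$H - -226 = 271 - -226 = 271 + 226 = 497$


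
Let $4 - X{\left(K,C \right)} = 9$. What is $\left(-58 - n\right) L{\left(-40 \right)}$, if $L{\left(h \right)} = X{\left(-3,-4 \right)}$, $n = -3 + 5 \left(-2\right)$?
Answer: $225$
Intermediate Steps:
$n = -13$ ($n = -3 - 10 = -13$)
$X{\left(K,C \right)} = -5$ ($X{\left(K,C \right)} = 4 - 9 = -5$)
$L{\left(h \right)} = -5$
$\left(-58 - n\right) L{\left(-40 \right)} = \left(-58 - -13\right) \left(-5\right) = \left(-58 + 13\right) \left(-5\right) = \left(-45\right) \left(-5\right) = 225$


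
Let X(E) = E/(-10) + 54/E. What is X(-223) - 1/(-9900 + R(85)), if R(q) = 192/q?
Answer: 20691644381/938058420 ≈ 22.058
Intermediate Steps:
X(E) = 54/E - E/10 (X(E) = E*(-⅒) + 54/E = -E/10 + 54/E = 54/E - E/10)
X(-223) - 1/(-9900 + R(85)) = (54/(-223) - ⅒*(-223)) - 1/(-9900 + 192/85) = (54*(-1/223) + 223/10) - 1/(-9900 + 192*(1/85)) = (-54/223 + 223/10) - 1/(-9900 + 192/85) = 49189/2230 - 1/(-841308/85) = 49189/2230 - 1*(-85/841308) = 49189/2230 + 85/841308 = 20691644381/938058420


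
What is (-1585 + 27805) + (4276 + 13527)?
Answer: 44023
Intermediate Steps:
(-1585 + 27805) + (4276 + 13527) = 26220 + 17803 = 44023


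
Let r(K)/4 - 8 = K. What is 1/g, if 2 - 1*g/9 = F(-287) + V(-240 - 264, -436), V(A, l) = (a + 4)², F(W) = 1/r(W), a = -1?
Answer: -124/7811 ≈ -0.015875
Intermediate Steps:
r(K) = 32 + 4*K
F(W) = 1/(32 + 4*W)
V(A, l) = 9 (V(A, l) = (-1 + 4)² = 3² = 9)
g = -7811/124 (g = 18 - 9*(1/(4*(8 - 287)) + 9) = 18 - 9*((¼)/(-279) + 9) = 18 - 9*((¼)*(-1/279) + 9) = 18 - 9*(-1/1116 + 9) = 18 - 9*10043/1116 = 18 - 10043/124 = -7811/124 ≈ -62.992)
1/g = 1/(-7811/124) = -124/7811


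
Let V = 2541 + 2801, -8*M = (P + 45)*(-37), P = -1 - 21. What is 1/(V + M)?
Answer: 8/43587 ≈ 0.00018354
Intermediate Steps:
P = -22
M = 851/8 (M = -(-22 + 45)*(-37)/8 = -23*(-37)/8 = -⅛*(-851) = 851/8 ≈ 106.38)
V = 5342
1/(V + M) = 1/(5342 + 851/8) = 1/(43587/8) = 8/43587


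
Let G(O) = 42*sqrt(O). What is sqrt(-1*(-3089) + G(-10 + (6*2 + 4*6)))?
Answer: sqrt(3089 + 42*sqrt(26)) ≈ 57.473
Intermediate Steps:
sqrt(-1*(-3089) + G(-10 + (6*2 + 4*6))) = sqrt(-1*(-3089) + 42*sqrt(-10 + (6*2 + 4*6))) = sqrt(3089 + 42*sqrt(-10 + (12 + 24))) = sqrt(3089 + 42*sqrt(-10 + 36)) = sqrt(3089 + 42*sqrt(26))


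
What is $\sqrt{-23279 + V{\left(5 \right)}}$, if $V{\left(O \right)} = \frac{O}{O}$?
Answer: $i \sqrt{23278} \approx 152.57 i$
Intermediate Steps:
$V{\left(O \right)} = 1$
$\sqrt{-23279 + V{\left(5 \right)}} = \sqrt{-23279 + 1} = \sqrt{-23278} = i \sqrt{23278}$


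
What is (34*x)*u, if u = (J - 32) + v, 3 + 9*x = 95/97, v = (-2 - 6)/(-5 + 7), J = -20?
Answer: 373184/873 ≈ 427.47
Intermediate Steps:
v = -4 (v = -8/2 = -8*1/2 = -4)
x = -196/873 (x = -1/3 + (95/97)/9 = -1/3 + (95*(1/97))/9 = -1/3 + (1/9)*(95/97) = -1/3 + 95/873 = -196/873 ≈ -0.22451)
u = -56 (u = (-20 - 32) - 4 = -52 - 4 = -56)
(34*x)*u = (34*(-196/873))*(-56) = -6664/873*(-56) = 373184/873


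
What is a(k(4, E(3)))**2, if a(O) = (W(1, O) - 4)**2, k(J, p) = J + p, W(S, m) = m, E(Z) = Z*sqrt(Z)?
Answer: 729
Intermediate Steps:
E(Z) = Z**(3/2)
a(O) = (-4 + O)**2 (a(O) = (O - 4)**2 = (-4 + O)**2)
a(k(4, E(3)))**2 = ((-4 + (4 + 3**(3/2)))**2)**2 = ((-4 + (4 + 3*sqrt(3)))**2)**2 = ((3*sqrt(3))**2)**2 = 27**2 = 729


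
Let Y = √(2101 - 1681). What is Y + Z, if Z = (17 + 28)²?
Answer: 2025 + 2*√105 ≈ 2045.5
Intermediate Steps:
Y = 2*√105 (Y = √420 = 2*√105 ≈ 20.494)
Z = 2025 (Z = 45² = 2025)
Y + Z = 2*√105 + 2025 = 2025 + 2*√105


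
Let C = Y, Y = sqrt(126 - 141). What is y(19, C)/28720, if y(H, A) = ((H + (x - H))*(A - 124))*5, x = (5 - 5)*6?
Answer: 0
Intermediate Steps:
Y = I*sqrt(15) (Y = sqrt(-15) = I*sqrt(15) ≈ 3.873*I)
x = 0 (x = 0*6 = 0)
C = I*sqrt(15) ≈ 3.873*I
y(H, A) = 0 (y(H, A) = ((H + (0 - H))*(A - 124))*5 = ((H - H)*(-124 + A))*5 = (0*(-124 + A))*5 = 0*5 = 0)
y(19, C)/28720 = 0/28720 = 0*(1/28720) = 0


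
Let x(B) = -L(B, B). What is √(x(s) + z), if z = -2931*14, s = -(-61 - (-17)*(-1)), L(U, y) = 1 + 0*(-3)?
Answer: I*√41035 ≈ 202.57*I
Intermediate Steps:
L(U, y) = 1 (L(U, y) = 1 + 0 = 1)
s = 78 (s = -(-61 - 1*17) = -(-61 - 17) = -1*(-78) = 78)
z = -41034
x(B) = -1 (x(B) = -1*1 = -1)
√(x(s) + z) = √(-1 - 41034) = √(-41035) = I*√41035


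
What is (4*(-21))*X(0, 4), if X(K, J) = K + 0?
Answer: 0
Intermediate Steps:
X(K, J) = K
(4*(-21))*X(0, 4) = (4*(-21))*0 = -84*0 = 0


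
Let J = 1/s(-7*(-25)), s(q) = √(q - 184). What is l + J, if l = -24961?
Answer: -24961 - I/3 ≈ -24961.0 - 0.33333*I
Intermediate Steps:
s(q) = √(-184 + q)
J = -I/3 (J = 1/(√(-184 - 7*(-25))) = 1/(√(-184 + 175)) = 1/(√(-9)) = 1/(3*I) = -I/3 ≈ -0.33333*I)
l + J = -24961 - I/3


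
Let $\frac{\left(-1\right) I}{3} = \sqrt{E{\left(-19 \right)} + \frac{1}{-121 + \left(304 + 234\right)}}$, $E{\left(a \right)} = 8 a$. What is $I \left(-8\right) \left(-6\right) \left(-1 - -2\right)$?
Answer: $- \frac{48 i \sqrt{26430711}}{139} \approx - 1775.3 i$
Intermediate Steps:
$I = - \frac{i \sqrt{26430711}}{139}$ ($I = - 3 \sqrt{8 \left(-19\right) + \frac{1}{-121 + \left(304 + 234\right)}} = - 3 \sqrt{-152 + \frac{1}{-121 + 538}} = - 3 \sqrt{-152 + \frac{1}{417}} = - 3 \sqrt{- \frac{63383}{417}} = - 3 \frac{i \sqrt{26430711}}{417} = - \frac{i \sqrt{26430711}}{139} \approx - 36.986 i$)
$I \left(-8\right) \left(-6\right) \left(-1 - -2\right) = - \frac{i \sqrt{26430711}}{139} \left(-8\right) \left(-6\right) \left(-1 - -2\right) = - \frac{i \sqrt{26430711}}{139} \cdot 48 \left(-1 + 2\right) = - \frac{i \sqrt{26430711}}{139} \cdot 48 \cdot 1 = - \frac{i \sqrt{26430711}}{139} \cdot 48 = - \frac{48 i \sqrt{26430711}}{139}$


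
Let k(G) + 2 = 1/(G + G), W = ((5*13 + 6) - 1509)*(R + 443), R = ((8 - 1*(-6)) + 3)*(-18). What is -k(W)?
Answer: 788025/394012 ≈ 2.0000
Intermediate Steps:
R = -306 (R = ((8 + 6) + 3)*(-18) = (14 + 3)*(-18) = 17*(-18) = -306)
W = -197006 (W = ((5*13 + 6) - 1509)*(-306 + 443) = ((65 + 6) - 1509)*137 = (71 - 1509)*137 = -1438*137 = -197006)
k(G) = -2 + 1/(2*G) (k(G) = -2 + 1/(G + G) = -2 + 1/(2*G))
-k(W) = -(-2 + (1/2)/(-197006)) = -(-2 + (1/2)*(-1/197006)) = -(-2 - 1/394012) = -1*(-788025/394012) = 788025/394012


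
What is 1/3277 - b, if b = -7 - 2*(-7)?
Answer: -22938/3277 ≈ -6.9997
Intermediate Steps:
b = 7 (b = -7 + 14 = 7)
1/3277 - b = 1/3277 - 1*7 = 1/3277 - 7 = -22938/3277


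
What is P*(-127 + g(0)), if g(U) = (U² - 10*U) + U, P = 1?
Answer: -127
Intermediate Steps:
g(U) = U² - 9*U
P*(-127 + g(0)) = 1*(-127 + 0*(-9 + 0)) = 1*(-127 + 0*(-9)) = 1*(-127 + 0) = 1*(-127) = -127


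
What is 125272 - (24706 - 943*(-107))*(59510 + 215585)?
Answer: -34553732393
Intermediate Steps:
125272 - (24706 - 943*(-107))*(59510 + 215585) = 125272 - (24706 + 100901)*275095 = 125272 - 125607*275095 = 125272 - 1*34553857665 = 125272 - 34553857665 = -34553732393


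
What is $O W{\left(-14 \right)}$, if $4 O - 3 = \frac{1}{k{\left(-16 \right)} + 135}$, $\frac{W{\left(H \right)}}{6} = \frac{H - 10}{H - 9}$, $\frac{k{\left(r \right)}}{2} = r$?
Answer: $\frac{11160}{2369} \approx 4.7108$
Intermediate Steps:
$k{\left(r \right)} = 2 r$
$W{\left(H \right)} = \frac{6 \left(-10 + H\right)}{-9 + H}$ ($W{\left(H \right)} = 6 \frac{H - 10}{H - 9} = 6 \frac{-10 + H}{-9 + H} = \frac{6 \left(-10 + H\right)}{-9 + H}$)
$O = \frac{155}{206}$ ($O = \frac{3}{4} + \frac{1}{4 \left(2 \left(-16\right) + 135\right)} = \frac{3}{4} + \frac{1}{4 \left(-32 + 135\right)} = \frac{3}{4} + \frac{1}{4 \cdot 103} = \frac{3}{4} + \frac{1}{4} \cdot \frac{1}{103} = \frac{3}{4} + \frac{1}{412} = \frac{155}{206} \approx 0.75243$)
$O W{\left(-14 \right)} = \frac{155 \frac{6 \left(-10 - 14\right)}{-9 - 14}}{206} = \frac{155 \cdot 6 \frac{1}{-23} \left(-24\right)}{206} = \frac{155 \cdot 6 \left(- \frac{1}{23}\right) \left(-24\right)}{206} = \frac{155}{206} \cdot \frac{144}{23} = \frac{11160}{2369}$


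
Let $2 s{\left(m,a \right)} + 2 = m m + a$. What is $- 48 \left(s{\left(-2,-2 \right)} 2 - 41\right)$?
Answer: $1968$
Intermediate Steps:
$s{\left(m,a \right)} = -1 + \frac{a}{2} + \frac{m^{2}}{2}$ ($s{\left(m,a \right)} = -1 + \frac{m m + a}{2} = -1 + \frac{m^{2} + a}{2} = -1 + \frac{a + m^{2}}{2} = -1 + \left(\frac{a}{2} + \frac{m^{2}}{2}\right) = -1 + \frac{a}{2} + \frac{m^{2}}{2}$)
$- 48 \left(s{\left(-2,-2 \right)} 2 - 41\right) = - 48 \left(\left(-1 + \frac{1}{2} \left(-2\right) + \frac{\left(-2\right)^{2}}{2}\right) 2 - 41\right) = - 48 \left(\left(-1 - 1 + \frac{1}{2} \cdot 4\right) 2 - 41\right) = - 48 \left(\left(-1 - 1 + 2\right) 2 - 41\right) = - 48 \left(0 \cdot 2 - 41\right) = - 48 \left(0 - 41\right) = \left(-48\right) \left(-41\right) = 1968$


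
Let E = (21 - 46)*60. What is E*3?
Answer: -4500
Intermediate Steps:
E = -1500 (E = -25*60 = -1500)
E*3 = -1500*3 = -4500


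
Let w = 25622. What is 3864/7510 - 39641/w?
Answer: -99350251/96210610 ≈ -1.0326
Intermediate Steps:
3864/7510 - 39641/w = 3864/7510 - 39641/25622 = 3864*(1/7510) - 39641*1/25622 = 1932/3755 - 39641/25622 = -99350251/96210610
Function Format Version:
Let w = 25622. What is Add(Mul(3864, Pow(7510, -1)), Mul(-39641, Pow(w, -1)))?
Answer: Rational(-99350251, 96210610) ≈ -1.0326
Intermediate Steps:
Add(Mul(3864, Pow(7510, -1)), Mul(-39641, Pow(w, -1))) = Add(Mul(3864, Pow(7510, -1)), Mul(-39641, Pow(25622, -1))) = Add(Mul(3864, Rational(1, 7510)), Mul(-39641, Rational(1, 25622))) = Add(Rational(1932, 3755), Rational(-39641, 25622)) = Rational(-99350251, 96210610)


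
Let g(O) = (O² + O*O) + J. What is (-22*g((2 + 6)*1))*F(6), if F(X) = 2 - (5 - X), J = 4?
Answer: -8712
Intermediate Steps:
F(X) = -3 + X (F(X) = 2 + (-5 + X) = -3 + X)
g(O) = 4 + 2*O² (g(O) = (O² + O*O) + 4 = (O² + O²) + 4 = 2*O² + 4 = 4 + 2*O²)
(-22*g((2 + 6)*1))*F(6) = (-22*(4 + 2*((2 + 6)*1)²))*(-3 + 6) = -22*(4 + 2*(8*1)²)*3 = -22*(4 + 2*8²)*3 = -22*(4 + 2*64)*3 = -22*(4 + 128)*3 = -22*132*3 = -2904*3 = -8712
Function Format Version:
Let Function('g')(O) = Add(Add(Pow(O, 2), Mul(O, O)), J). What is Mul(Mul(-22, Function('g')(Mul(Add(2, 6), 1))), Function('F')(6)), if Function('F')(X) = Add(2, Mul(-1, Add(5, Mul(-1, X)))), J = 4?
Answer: -8712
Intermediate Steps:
Function('F')(X) = Add(-3, X) (Function('F')(X) = Add(2, Add(-5, X)) = Add(-3, X))
Function('g')(O) = Add(4, Mul(2, Pow(O, 2))) (Function('g')(O) = Add(Add(Pow(O, 2), Mul(O, O)), 4) = Add(Add(Pow(O, 2), Pow(O, 2)), 4) = Add(Mul(2, Pow(O, 2)), 4) = Add(4, Mul(2, Pow(O, 2))))
Mul(Mul(-22, Function('g')(Mul(Add(2, 6), 1))), Function('F')(6)) = Mul(Mul(-22, Add(4, Mul(2, Pow(Mul(Add(2, 6), 1), 2)))), Add(-3, 6)) = Mul(Mul(-22, Add(4, Mul(2, Pow(Mul(8, 1), 2)))), 3) = Mul(Mul(-22, Add(4, Mul(2, Pow(8, 2)))), 3) = Mul(Mul(-22, Add(4, Mul(2, 64))), 3) = Mul(Mul(-22, Add(4, 128)), 3) = Mul(Mul(-22, 132), 3) = Mul(-2904, 3) = -8712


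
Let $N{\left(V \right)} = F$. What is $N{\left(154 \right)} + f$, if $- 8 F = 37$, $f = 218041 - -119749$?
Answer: $\frac{2702283}{8} \approx 3.3779 \cdot 10^{5}$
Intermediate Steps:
$f = 337790$ ($f = 218041 + 119749 = 337790$)
$F = - \frac{37}{8}$ ($F = \left(- \frac{1}{8}\right) 37 = - \frac{37}{8} \approx -4.625$)
$N{\left(V \right)} = - \frac{37}{8}$
$N{\left(154 \right)} + f = - \frac{37}{8} + 337790 = \frac{2702283}{8}$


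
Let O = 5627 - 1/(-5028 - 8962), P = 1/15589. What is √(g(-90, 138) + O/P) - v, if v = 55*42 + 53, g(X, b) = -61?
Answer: -2363 + √17168419034254310/13990 ≈ 7002.9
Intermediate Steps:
P = 1/15589 ≈ 6.4148e-5
v = 2363 (v = 2310 + 53 = 2363)
O = 78721731/13990 (O = 5627 - 1/(-13990) = 5627 - 1*(-1/13990) = 5627 + 1/13990 = 78721731/13990 ≈ 5627.0)
√(g(-90, 138) + O/P) - v = √(-61 + 78721731/(13990*(1/15589))) - 1*2363 = √(-61 + (78721731/13990)*15589) - 2363 = √(-61 + 1227193064559/13990) - 2363 = √(1227192211169/13990) - 2363 = √17168419034254310/13990 - 2363 = -2363 + √17168419034254310/13990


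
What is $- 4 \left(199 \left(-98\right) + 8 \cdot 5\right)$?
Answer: $77848$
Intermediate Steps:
$- 4 \left(199 \left(-98\right) + 8 \cdot 5\right) = - 4 \left(-19502 + 40\right) = \left(-4\right) \left(-19462\right) = 77848$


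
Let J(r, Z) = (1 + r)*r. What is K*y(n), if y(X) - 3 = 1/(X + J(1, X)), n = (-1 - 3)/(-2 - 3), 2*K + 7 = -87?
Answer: -2209/14 ≈ -157.79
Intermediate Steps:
K = -47 (K = -7/2 + (½)*(-87) = -7/2 - 87/2 = -47)
n = ⅘ (n = -4/(-5) = -4*(-⅕) = ⅘ ≈ 0.80000)
J(r, Z) = r*(1 + r)
y(X) = 3 + 1/(2 + X) (y(X) = 3 + 1/(X + 1*(1 + 1)) = 3 + 1/(X + 1*2) = 3 + 1/(X + 2) = 3 + 1/(2 + X))
K*y(n) = -47*(7 + 3*(⅘))/(2 + ⅘) = -47*(7 + 12/5)/14/5 = -235*47/(14*5) = -47*47/14 = -2209/14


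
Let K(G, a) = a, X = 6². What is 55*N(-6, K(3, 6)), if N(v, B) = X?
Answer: 1980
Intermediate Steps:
X = 36
N(v, B) = 36
55*N(-6, K(3, 6)) = 55*36 = 1980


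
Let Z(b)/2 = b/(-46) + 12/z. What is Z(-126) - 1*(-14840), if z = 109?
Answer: 37218166/2507 ≈ 14846.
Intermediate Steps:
Z(b) = 24/109 - b/23 (Z(b) = 2*(b/(-46) + 12/109) = 2*(b*(-1/46) + 12*(1/109)) = 2*(-b/46 + 12/109) = 2*(12/109 - b/46) = 24/109 - b/23)
Z(-126) - 1*(-14840) = (24/109 - 1/23*(-126)) - 1*(-14840) = (24/109 + 126/23) + 14840 = 14286/2507 + 14840 = 37218166/2507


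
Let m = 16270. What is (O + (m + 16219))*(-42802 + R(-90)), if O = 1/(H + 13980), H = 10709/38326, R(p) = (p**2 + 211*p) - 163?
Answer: -937500962218179685/535808189 ≈ -1.7497e+9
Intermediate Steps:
R(p) = -163 + p**2 + 211*p
H = 10709/38326 (H = 10709*(1/38326) = 10709/38326 ≈ 0.27942)
O = 38326/535808189 (O = 1/(10709/38326 + 13980) = 1/(535808189/38326) = 38326/535808189 ≈ 7.1529e-5)
(O + (m + 16219))*(-42802 + R(-90)) = (38326/535808189 + (16270 + 16219))*(-42802 + (-163 + (-90)**2 + 211*(-90))) = (38326/535808189 + 32489)*(-42802 + (-163 + 8100 - 18990)) = 17407872290747*(-42802 - 11053)/535808189 = (17407872290747/535808189)*(-53855) = -937500962218179685/535808189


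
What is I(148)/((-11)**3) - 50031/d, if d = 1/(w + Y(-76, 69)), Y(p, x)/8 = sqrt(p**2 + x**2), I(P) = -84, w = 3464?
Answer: -230672128020/1331 - 400248*sqrt(10537) ≈ -2.1439e+8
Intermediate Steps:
Y(p, x) = 8*sqrt(p**2 + x**2)
d = 1/(3464 + 8*sqrt(10537)) (d = 1/(3464 + 8*sqrt((-76)**2 + 69**2)) = 1/(3464 + 8*sqrt(5776 + 4761)) = 1/(3464 + 8*sqrt(10537)) ≈ 0.00023336)
I(148)/((-11)**3) - 50031/d = -84/((-11)**3) - 50031/(433/1415616 - sqrt(10537)/1415616) = -84/(-1331) - 50031/(433/1415616 - sqrt(10537)/1415616) = -84*(-1/1331) - 50031/(433/1415616 - sqrt(10537)/1415616) = 84/1331 - 50031/(433/1415616 - sqrt(10537)/1415616)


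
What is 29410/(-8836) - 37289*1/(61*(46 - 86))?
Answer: 64431301/5389960 ≈ 11.954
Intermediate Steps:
29410/(-8836) - 37289*1/(61*(46 - 86)) = 29410*(-1/8836) - 37289/((-40*61)) = -14705/4418 - 37289/(-2440) = -14705/4418 - 37289*(-1/2440) = -14705/4418 + 37289/2440 = 64431301/5389960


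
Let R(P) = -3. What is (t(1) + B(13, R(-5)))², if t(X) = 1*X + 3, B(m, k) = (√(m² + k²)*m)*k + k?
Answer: 270739 - 78*√178 ≈ 2.6970e+5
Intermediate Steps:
B(m, k) = k + k*m*√(k² + m²) (B(m, k) = (√(k² + m²)*m)*k + k = (m*√(k² + m²))*k + k = k*m*√(k² + m²) + k = k + k*m*√(k² + m²))
t(X) = 3 + X (t(X) = X + 3 = 3 + X)
(t(1) + B(13, R(-5)))² = ((3 + 1) - 3*(1 + 13*√((-3)² + 13²)))² = (4 - 3*(1 + 13*√(9 + 169)))² = (4 - 3*(1 + 13*√178))² = (4 + (-3 - 39*√178))² = (1 - 39*√178)²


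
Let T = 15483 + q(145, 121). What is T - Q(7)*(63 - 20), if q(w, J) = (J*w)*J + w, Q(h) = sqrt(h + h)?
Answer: 2138573 - 43*sqrt(14) ≈ 2.1384e+6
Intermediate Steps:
Q(h) = sqrt(2)*sqrt(h) (Q(h) = sqrt(2*h) = sqrt(2)*sqrt(h))
q(w, J) = w + w*J**2 (q(w, J) = w*J**2 + w = w + w*J**2)
T = 2138573 (T = 15483 + 145*(1 + 121**2) = 15483 + 145*(1 + 14641) = 15483 + 145*14642 = 15483 + 2123090 = 2138573)
T - Q(7)*(63 - 20) = 2138573 - sqrt(2)*sqrt(7)*(63 - 20) = 2138573 - sqrt(14)*43 = 2138573 - 43*sqrt(14)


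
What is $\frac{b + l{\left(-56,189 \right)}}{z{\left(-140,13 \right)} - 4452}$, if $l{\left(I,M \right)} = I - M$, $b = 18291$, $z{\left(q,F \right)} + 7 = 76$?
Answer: $- \frac{18046}{4383} \approx -4.1173$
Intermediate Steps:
$z{\left(q,F \right)} = 69$ ($z{\left(q,F \right)} = -7 + 76 = 69$)
$\frac{b + l{\left(-56,189 \right)}}{z{\left(-140,13 \right)} - 4452} = \frac{18291 - 245}{69 - 4452} = \frac{18291 - 245}{-4383} = \left(18291 - 245\right) \left(- \frac{1}{4383}\right) = 18046 \left(- \frac{1}{4383}\right) = - \frac{18046}{4383}$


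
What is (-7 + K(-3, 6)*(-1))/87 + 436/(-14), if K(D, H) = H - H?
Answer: -19015/609 ≈ -31.223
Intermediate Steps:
K(D, H) = 0
(-7 + K(-3, 6)*(-1))/87 + 436/(-14) = (-7 + 0*(-1))/87 + 436/(-14) = (-7 + 0)*(1/87) + 436*(-1/14) = -7*1/87 - 218/7 = -7/87 - 218/7 = -19015/609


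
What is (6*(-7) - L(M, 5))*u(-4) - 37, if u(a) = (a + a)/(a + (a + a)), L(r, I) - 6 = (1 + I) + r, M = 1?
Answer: -221/3 ≈ -73.667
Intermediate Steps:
L(r, I) = 7 + I + r (L(r, I) = 6 + ((1 + I) + r) = 6 + (1 + I + r) = 7 + I + r)
u(a) = 2/3 (u(a) = (2*a)/(a + 2*a) = (2*a)/((3*a)) = (2*a)*(1/(3*a)) = 2/3)
(6*(-7) - L(M, 5))*u(-4) - 37 = (6*(-7) - (7 + 5 + 1))*(2/3) - 37 = (-42 - 1*13)*(2/3) - 37 = (-42 - 13)*(2/3) - 37 = -55*2/3 - 37 = -110/3 - 37 = -221/3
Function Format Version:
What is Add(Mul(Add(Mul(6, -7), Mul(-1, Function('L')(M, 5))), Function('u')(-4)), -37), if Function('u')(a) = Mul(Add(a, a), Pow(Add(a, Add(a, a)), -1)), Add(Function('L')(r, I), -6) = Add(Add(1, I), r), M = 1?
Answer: Rational(-221, 3) ≈ -73.667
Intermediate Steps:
Function('L')(r, I) = Add(7, I, r) (Function('L')(r, I) = Add(6, Add(Add(1, I), r)) = Add(6, Add(1, I, r)) = Add(7, I, r))
Function('u')(a) = Rational(2, 3) (Function('u')(a) = Mul(Mul(2, a), Pow(Add(a, Mul(2, a)), -1)) = Mul(Mul(2, a), Pow(Mul(3, a), -1)) = Mul(Mul(2, a), Mul(Rational(1, 3), Pow(a, -1))) = Rational(2, 3))
Add(Mul(Add(Mul(6, -7), Mul(-1, Function('L')(M, 5))), Function('u')(-4)), -37) = Add(Mul(Add(Mul(6, -7), Mul(-1, Add(7, 5, 1))), Rational(2, 3)), -37) = Add(Mul(Add(-42, Mul(-1, 13)), Rational(2, 3)), -37) = Add(Mul(Add(-42, -13), Rational(2, 3)), -37) = Add(Mul(-55, Rational(2, 3)), -37) = Add(Rational(-110, 3), -37) = Rational(-221, 3)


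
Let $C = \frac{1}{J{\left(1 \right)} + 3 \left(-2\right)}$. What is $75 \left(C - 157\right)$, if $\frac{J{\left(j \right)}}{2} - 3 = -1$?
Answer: $- \frac{23625}{2} \approx -11813.0$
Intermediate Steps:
$J{\left(j \right)} = 4$ ($J{\left(j \right)} = 6 + 2 \left(-1\right) = 6 - 2 = 4$)
$C = - \frac{1}{2}$ ($C = \frac{1}{4 + 3 \left(-2\right)} = \frac{1}{4 - 6} = \frac{1}{-2} = - \frac{1}{2} \approx -0.5$)
$75 \left(C - 157\right) = 75 \left(- \frac{1}{2} - 157\right) = 75 \left(- \frac{315}{2}\right) = - \frac{23625}{2}$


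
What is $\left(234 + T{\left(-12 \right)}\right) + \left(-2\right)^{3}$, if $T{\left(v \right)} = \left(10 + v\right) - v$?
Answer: $236$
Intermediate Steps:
$T{\left(v \right)} = 10$
$\left(234 + T{\left(-12 \right)}\right) + \left(-2\right)^{3} = \left(234 + 10\right) + \left(-2\right)^{3} = 244 - 8 = 236$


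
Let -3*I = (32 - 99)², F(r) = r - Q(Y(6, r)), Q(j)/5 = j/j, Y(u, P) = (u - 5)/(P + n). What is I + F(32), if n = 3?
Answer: -4408/3 ≈ -1469.3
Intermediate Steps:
Y(u, P) = (-5 + u)/(3 + P) (Y(u, P) = (u - 5)/(P + 3) = (-5 + u)/(3 + P))
Q(j) = 5 (Q(j) = 5*(j/j) = 5*1 = 5)
F(r) = -5 + r (F(r) = r - 1*5 = r - 5 = -5 + r)
I = -4489/3 (I = -(32 - 99)²/3 = -⅓*(-67)² = -⅓*4489 = -4489/3 ≈ -1496.3)
I + F(32) = -4489/3 + (-5 + 32) = -4489/3 + 27 = -4408/3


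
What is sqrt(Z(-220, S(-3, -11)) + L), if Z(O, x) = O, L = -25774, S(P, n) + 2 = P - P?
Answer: I*sqrt(25994) ≈ 161.23*I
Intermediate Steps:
S(P, n) = -2 (S(P, n) = -2 + (P - P) = -2 + 0 = -2)
sqrt(Z(-220, S(-3, -11)) + L) = sqrt(-220 - 25774) = sqrt(-25994) = I*sqrt(25994)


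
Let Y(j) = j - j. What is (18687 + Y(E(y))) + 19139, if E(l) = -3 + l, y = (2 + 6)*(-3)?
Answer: 37826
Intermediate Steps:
y = -24 (y = 8*(-3) = -24)
Y(j) = 0
(18687 + Y(E(y))) + 19139 = (18687 + 0) + 19139 = 18687 + 19139 = 37826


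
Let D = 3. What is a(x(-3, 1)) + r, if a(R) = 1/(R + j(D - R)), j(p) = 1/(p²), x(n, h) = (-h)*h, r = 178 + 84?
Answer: 3914/15 ≈ 260.93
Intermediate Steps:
r = 262
x(n, h) = -h²
j(p) = p⁻²
a(R) = 1/(R + (3 - R)⁻²)
a(x(-3, 1)) + r = (-3 - 1*1²)²/(1 + (-1*1²)*(-3 - 1*1²)²) + 262 = (-3 - 1*1)²/(1 + (-1*1)*(-3 - 1*1)²) + 262 = (-3 - 1)²/(1 - (-3 - 1)²) + 262 = (-4)²/(1 - 1*(-4)²) + 262 = 16/(1 - 1*16) + 262 = 16/(1 - 16) + 262 = 16/(-15) + 262 = -1/15*16 + 262 = -16/15 + 262 = 3914/15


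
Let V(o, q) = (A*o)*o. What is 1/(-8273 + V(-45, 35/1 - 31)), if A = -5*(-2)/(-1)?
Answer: -1/28523 ≈ -3.5059e-5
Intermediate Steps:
A = -10 (A = 10*(-1) = -10)
V(o, q) = -10*o**2 (V(o, q) = (-10*o)*o = -10*o**2)
1/(-8273 + V(-45, 35/1 - 31)) = 1/(-8273 - 10*(-45)**2) = 1/(-8273 - 10*2025) = 1/(-8273 - 20250) = 1/(-28523) = -1/28523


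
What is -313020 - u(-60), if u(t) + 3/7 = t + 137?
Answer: -2191676/7 ≈ -3.1310e+5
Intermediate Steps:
u(t) = 956/7 + t (u(t) = -3/7 + (t + 137) = -3/7 + (137 + t) = 956/7 + t)
-313020 - u(-60) = -313020 - (956/7 - 60) = -313020 - 1*536/7 = -313020 - 536/7 = -2191676/7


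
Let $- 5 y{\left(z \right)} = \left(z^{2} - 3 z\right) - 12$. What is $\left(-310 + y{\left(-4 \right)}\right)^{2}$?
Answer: $\frac{2452356}{25} \approx 98094.0$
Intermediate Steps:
$y{\left(z \right)} = \frac{12}{5} - \frac{z^{2}}{5} + \frac{3 z}{5}$ ($y{\left(z \right)} = - \frac{\left(z^{2} - 3 z\right) - 12}{5} = - \frac{-12 + z^{2} - 3 z}{5} = \frac{12}{5} - \frac{z^{2}}{5} + \frac{3 z}{5}$)
$\left(-310 + y{\left(-4 \right)}\right)^{2} = \left(-310 + \left(\frac{12}{5} - \frac{\left(-4\right)^{2}}{5} + \frac{3}{5} \left(-4\right)\right)\right)^{2} = \left(-310 - \frac{16}{5}\right)^{2} = \left(- \frac{1566}{5}\right)^{2} = \frac{2452356}{25}$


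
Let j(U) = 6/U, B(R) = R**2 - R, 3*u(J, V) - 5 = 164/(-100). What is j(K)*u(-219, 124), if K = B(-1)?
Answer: 84/25 ≈ 3.3600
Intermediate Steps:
u(J, V) = 28/25 (u(J, V) = 5/3 + (164/(-100))/3 = 5/3 + (164*(-1/100))/3 = 5/3 + (1/3)*(-41/25) = 5/3 - 41/75 = 28/25)
K = 2 (K = -(-1 - 1) = -1*(-2) = 2)
j(K)*u(-219, 124) = (6/2)*(28/25) = (6*(1/2))*(28/25) = 3*(28/25) = 84/25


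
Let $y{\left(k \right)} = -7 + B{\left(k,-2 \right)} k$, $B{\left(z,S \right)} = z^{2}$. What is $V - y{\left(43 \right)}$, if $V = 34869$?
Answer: $-44631$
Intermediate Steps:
$y{\left(k \right)} = -7 + k^{3}$ ($y{\left(k \right)} = -7 + k^{2} k = -7 + k^{3}$)
$V - y{\left(43 \right)} = 34869 - \left(-7 + 43^{3}\right) = 34869 - \left(-7 + 79507\right) = 34869 - 79500 = -44631$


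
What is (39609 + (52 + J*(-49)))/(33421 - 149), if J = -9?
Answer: 20051/16636 ≈ 1.2053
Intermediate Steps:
(39609 + (52 + J*(-49)))/(33421 - 149) = (39609 + (52 - 9*(-49)))/(33421 - 149) = (39609 + (52 + 441))/33272 = (39609 + 493)*(1/33272) = 40102*(1/33272) = 20051/16636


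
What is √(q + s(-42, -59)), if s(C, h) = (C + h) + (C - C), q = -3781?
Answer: I*√3882 ≈ 62.306*I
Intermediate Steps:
s(C, h) = C + h (s(C, h) = (C + h) + 0 = C + h)
√(q + s(-42, -59)) = √(-3781 + (-42 - 59)) = √(-3781 - 101) = √(-3882) = I*√3882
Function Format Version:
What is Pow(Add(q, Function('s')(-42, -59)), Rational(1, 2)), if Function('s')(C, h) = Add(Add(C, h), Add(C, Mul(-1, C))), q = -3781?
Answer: Mul(I, Pow(3882, Rational(1, 2))) ≈ Mul(62.306, I)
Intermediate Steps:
Function('s')(C, h) = Add(C, h) (Function('s')(C, h) = Add(Add(C, h), 0) = Add(C, h))
Pow(Add(q, Function('s')(-42, -59)), Rational(1, 2)) = Pow(Add(-3781, Add(-42, -59)), Rational(1, 2)) = Pow(Add(-3781, -101), Rational(1, 2)) = Pow(-3882, Rational(1, 2)) = Mul(I, Pow(3882, Rational(1, 2)))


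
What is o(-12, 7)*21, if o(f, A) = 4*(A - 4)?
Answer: 252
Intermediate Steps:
o(f, A) = -16 + 4*A (o(f, A) = 4*(-4 + A) = -16 + 4*A)
o(-12, 7)*21 = (-16 + 4*7)*21 = (-16 + 28)*21 = 12*21 = 252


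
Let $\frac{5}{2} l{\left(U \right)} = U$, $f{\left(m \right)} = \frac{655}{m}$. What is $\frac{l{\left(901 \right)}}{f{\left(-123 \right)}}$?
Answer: $- \frac{221646}{3275} \approx -67.678$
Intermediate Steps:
$l{\left(U \right)} = \frac{2 U}{5}$
$\frac{l{\left(901 \right)}}{f{\left(-123 \right)}} = \frac{\frac{2}{5} \cdot 901}{655 \frac{1}{-123}} = \frac{1802}{5 \cdot 655 \left(- \frac{1}{123}\right)} = \frac{1802}{5 \left(- \frac{655}{123}\right)} = \frac{1802}{5} \left(- \frac{123}{655}\right) = - \frac{221646}{3275}$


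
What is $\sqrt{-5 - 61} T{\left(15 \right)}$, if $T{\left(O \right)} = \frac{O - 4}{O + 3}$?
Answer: $\frac{11 i \sqrt{66}}{18} \approx 4.9647 i$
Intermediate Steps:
$T{\left(O \right)} = \frac{-4 + O}{3 + O}$
$\sqrt{-5 - 61} T{\left(15 \right)} = \sqrt{-5 - 61} \frac{-4 + 15}{3 + 15} = \sqrt{-5 - 61} \cdot \frac{1}{18} \cdot 11 = \sqrt{-66} \cdot \frac{1}{18} \cdot 11 = i \sqrt{66} \cdot \frac{11}{18} = \frac{11 i \sqrt{66}}{18}$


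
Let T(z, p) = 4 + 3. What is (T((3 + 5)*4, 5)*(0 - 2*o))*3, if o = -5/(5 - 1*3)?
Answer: 105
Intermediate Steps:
T(z, p) = 7
o = -5/2 (o = -5/(5 - 3) = -5/2 ≈ -2.5000)
(T((3 + 5)*4, 5)*(0 - 2*o))*3 = (7*(0 - 2*(-5/2)))*3 = (7*(0 + 5))*3 = (7*5)*3 = 35*3 = 105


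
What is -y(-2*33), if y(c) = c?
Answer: 66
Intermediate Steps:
-y(-2*33) = -(-2)*33 = -1*(-66) = 66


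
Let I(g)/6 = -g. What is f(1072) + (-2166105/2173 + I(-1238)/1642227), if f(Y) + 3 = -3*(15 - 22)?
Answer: -1164328635971/1189519757 ≈ -978.82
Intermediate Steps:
I(g) = -6*g (I(g) = 6*(-g) = -6*g)
f(Y) = 18 (f(Y) = -3 - 3*(15 - 22) = -3 - 3*(-7) = -3 + 21 = 18)
f(1072) + (-2166105/2173 + I(-1238)/1642227) = 18 + (-2166105/2173 - 6*(-1238)/1642227) = 18 + (-2166105*1/2173 + 7428*(1/1642227)) = 18 + (-2166105/2173 + 2476/547409) = 18 - 1185739991597/1189519757 = -1164328635971/1189519757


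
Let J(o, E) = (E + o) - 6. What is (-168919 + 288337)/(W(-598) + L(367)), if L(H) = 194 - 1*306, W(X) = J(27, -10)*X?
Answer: -19903/1115 ≈ -17.850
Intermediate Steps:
J(o, E) = -6 + E + o
W(X) = 11*X (W(X) = (-6 - 10 + 27)*X = 11*X)
L(H) = -112 (L(H) = 194 - 306 = -112)
(-168919 + 288337)/(W(-598) + L(367)) = (-168919 + 288337)/(11*(-598) - 112) = 119418/(-6578 - 112) = 119418/(-6690) = 119418*(-1/6690) = -19903/1115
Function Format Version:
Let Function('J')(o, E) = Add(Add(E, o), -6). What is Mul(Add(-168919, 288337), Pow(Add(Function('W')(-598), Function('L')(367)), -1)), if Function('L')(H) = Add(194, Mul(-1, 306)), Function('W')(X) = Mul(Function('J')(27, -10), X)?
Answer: Rational(-19903, 1115) ≈ -17.850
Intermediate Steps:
Function('J')(o, E) = Add(-6, E, o)
Function('W')(X) = Mul(11, X) (Function('W')(X) = Mul(Add(-6, -10, 27), X) = Mul(11, X))
Function('L')(H) = -112 (Function('L')(H) = Add(194, -306) = -112)
Mul(Add(-168919, 288337), Pow(Add(Function('W')(-598), Function('L')(367)), -1)) = Mul(Add(-168919, 288337), Pow(Add(Mul(11, -598), -112), -1)) = Mul(119418, Pow(Add(-6578, -112), -1)) = Mul(119418, Pow(-6690, -1)) = Mul(119418, Rational(-1, 6690)) = Rational(-19903, 1115)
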